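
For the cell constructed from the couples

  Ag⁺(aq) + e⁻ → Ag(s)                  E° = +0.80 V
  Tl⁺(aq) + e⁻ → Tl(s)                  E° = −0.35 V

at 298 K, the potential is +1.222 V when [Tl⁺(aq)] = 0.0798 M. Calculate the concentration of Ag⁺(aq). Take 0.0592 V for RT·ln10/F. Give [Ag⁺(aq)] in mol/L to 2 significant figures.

1.3 M

The Ag⁺/Ag couple has the larger reduction potential, so it is the cathode: E°cell = +0.80 − (−0.35) = +1.15 V and n = 1.
Rearranging E = E° − (0.0592/n)·log Q gives log Q = 1(+1.15 − (+1.222))/0.0592 = −1.216.
For Ag⁺(aq) + Tl(s) → Ag(s) + Tl⁺(aq), the reaction quotient is Q = [Tl⁺(aq)] / [Ag⁺(aq)].
Isolating [Ag⁺(aq)] in Q = 10^{−1.216} yields log [Ag⁺(aq)] = 0.118, i.e. 1.3 M.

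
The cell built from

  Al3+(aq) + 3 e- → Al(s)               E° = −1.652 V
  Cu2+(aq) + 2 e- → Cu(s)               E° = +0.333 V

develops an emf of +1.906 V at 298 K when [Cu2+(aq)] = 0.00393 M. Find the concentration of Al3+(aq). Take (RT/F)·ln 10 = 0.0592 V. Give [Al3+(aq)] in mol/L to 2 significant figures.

With Cu²⁺/Cu at the cathode and Al³⁺/Al at the anode, E°cell = +0.333 − (−1.652) = +1.985 V (n = 6).
Since E = E° − (0.0592/n)·log Q, log Q = n(E° − E)/0.0592 = 8.007.
The balanced reaction is 3 Cu2+(aq) + 2 Al(s) → 3 Cu(s) + 2 Al3+(aq), so Q = [Al3+(aq)]^2 / [Cu2+(aq)]^3.
Substituting the known concentrations and solving, log [Al3+(aq)] = 0.395 and [Al3+(aq)] = 2.5 M.

2.5 M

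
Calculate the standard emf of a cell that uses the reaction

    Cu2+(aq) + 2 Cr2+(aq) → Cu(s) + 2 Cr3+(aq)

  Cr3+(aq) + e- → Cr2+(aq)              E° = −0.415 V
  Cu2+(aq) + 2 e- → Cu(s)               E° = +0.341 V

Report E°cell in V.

Cu2+(aq) gains electrons, so the Cu²⁺/Cu couple is the cathode; the Cr³⁺/Cr²⁺ couple is the anode.
E°cell = E°(cathode) − E°(anode) = +0.341 − (−0.415) = +0.756 V.
The positive value indicates the reaction is spontaneous as written.

+0.756 V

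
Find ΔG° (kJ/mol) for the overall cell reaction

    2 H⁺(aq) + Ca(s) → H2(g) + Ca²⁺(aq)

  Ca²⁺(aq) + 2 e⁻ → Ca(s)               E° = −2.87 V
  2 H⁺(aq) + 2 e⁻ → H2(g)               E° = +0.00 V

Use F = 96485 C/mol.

−554 kJ/mol

In the reaction as written H⁺(aq) is reduced, so the 2H⁺/H₂ couple is the cathode and Ca²⁺/Ca is the anode.
E°cell = +0.00 − (−2.87) = +2.87 V; balancing electrons gives n = 2.
ΔG° = −nFE°cell = −(2)(96485)(+2.87) J/mol = −554 kJ/mol.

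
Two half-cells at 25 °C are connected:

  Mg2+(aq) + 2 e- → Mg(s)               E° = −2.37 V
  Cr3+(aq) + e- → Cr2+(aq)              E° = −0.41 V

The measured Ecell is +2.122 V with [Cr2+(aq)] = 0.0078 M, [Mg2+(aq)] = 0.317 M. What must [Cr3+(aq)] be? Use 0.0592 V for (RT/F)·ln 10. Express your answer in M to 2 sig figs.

2.4 M

The Cr³⁺/Cr²⁺ couple has the larger reduction potential, so it is the cathode: E°cell = −0.41 − (−2.37) = +1.96 V and n = 2.
Since E = E° − (0.0592/n)·log Q, log Q = n(E° − E)/0.0592 = −5.473.
The balanced reaction is 2 Cr3+(aq) + Mg(s) → 2 Cr2+(aq) + Mg2+(aq), so Q = ([Cr2+(aq)]^2·[Mg2+(aq)]) / [Cr3+(aq)]^2.
Solving for the unknown gives log [Cr3+(aq)] = 0.379, so [Cr3+(aq)] ≈ 2.4 M.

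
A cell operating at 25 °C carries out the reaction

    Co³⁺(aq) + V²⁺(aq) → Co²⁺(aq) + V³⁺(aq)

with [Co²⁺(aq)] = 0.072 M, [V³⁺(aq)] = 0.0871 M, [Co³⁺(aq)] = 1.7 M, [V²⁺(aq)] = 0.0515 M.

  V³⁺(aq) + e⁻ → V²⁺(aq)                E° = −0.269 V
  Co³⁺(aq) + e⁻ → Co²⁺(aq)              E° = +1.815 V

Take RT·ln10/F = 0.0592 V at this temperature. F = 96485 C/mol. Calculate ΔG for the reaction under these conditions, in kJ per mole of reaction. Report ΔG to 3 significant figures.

−208 kJ/mol

The standard cell potential is +1.815 − (−0.269) = +2.084 V, with n = 1 electron in the balanced equation.
Here Q = ([Co²⁺(aq)]·[V³⁺(aq)]) / ([Co³⁺(aq)]·[V²⁺(aq)]) = 0.0716 (log Q = −1.145), giving E = +2.084 − (0.0592/1)·(−1.145) = +2.1518 V.
Finally ΔG = −nFE = −(1)(96485 C/mol)(+2.1518 V) = −208 kJ/mol.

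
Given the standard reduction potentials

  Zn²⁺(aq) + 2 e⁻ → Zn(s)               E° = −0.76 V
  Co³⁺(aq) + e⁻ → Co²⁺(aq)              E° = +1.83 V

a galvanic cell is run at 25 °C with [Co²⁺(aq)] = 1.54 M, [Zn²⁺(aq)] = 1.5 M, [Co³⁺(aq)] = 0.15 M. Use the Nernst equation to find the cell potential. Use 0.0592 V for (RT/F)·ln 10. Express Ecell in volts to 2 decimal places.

The Co³⁺/Co²⁺ couple has the more positive E°, so it is the cathode; Zn²⁺/Zn is the anode.
The standard potential is +1.83 − (−0.76) = +2.59 V and the balanced reaction transfers n = 2 electrons.
Balancing gives 2 Co³⁺(aq) + Zn(s) → 2 Co²⁺(aq) + Zn²⁺(aq); hence Q = ([Co²⁺(aq)]^2·[Zn²⁺(aq)]) / [Co³⁺(aq)]^2 = 158 (log Q = 2.199).
By the Nernst equation, E = +2.59 − (0.0592/2)·(2.199) = +2.52 V.

+2.52 V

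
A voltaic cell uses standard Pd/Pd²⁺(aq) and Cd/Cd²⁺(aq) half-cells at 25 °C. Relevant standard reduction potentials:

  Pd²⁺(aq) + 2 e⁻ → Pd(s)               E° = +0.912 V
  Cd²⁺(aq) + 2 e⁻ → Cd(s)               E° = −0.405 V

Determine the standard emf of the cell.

+1.317 V

The Pd²⁺/Pd couple has the higher E°, so Pd ion is reduced (cathode) and Cd is oxidized (anode).
E°cell = E°(cathode) − E°(anode) = +0.912 − (−0.405) = +1.317 V.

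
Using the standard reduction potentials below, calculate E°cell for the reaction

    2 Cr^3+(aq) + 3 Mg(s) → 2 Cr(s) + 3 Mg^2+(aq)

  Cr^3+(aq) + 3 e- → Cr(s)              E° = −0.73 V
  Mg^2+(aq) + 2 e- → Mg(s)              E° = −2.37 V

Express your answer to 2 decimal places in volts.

+1.64 V

In the reaction as written, Cr^3+(aq) is reduced (cathode) and Mg^2+(aq) is produced by oxidation at the anode.
E°cell = E°(cathode) − E°(anode) = −0.73 − (−2.37) = +1.64 V.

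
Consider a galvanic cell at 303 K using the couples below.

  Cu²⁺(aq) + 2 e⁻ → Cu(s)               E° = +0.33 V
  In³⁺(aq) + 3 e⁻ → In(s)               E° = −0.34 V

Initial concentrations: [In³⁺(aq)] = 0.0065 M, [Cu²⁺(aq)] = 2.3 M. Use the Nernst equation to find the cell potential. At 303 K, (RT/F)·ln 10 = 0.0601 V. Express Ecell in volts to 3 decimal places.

+0.725 V

Cu²⁺/Cu is reduced (cathode, E° = +0.33 V) and In³⁺/In is oxidized (anode).
E°cell = E°cat − E°an = +0.33 − (−0.34) = +0.67 V; n = 6.
Balancing gives 3 Cu²⁺(aq) + 2 In(s) → 3 Cu(s) + 2 In³⁺(aq); hence Q = [In³⁺(aq)]^2 / [Cu²⁺(aq)]^3 = 3.47×10^−6 (log Q = −5.459).
By the Nernst equation, E = +0.67 − (0.0601/6)·(−5.459) = +0.725 V.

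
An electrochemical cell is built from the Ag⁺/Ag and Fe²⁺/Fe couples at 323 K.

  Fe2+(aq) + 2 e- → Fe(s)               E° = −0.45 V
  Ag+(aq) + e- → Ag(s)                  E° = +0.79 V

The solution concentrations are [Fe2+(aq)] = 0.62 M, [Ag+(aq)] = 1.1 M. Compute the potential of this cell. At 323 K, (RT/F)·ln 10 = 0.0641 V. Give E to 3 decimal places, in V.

+1.249 V

Since E°(Ag⁺/Ag) > E°(Fe²⁺/Fe), Ag⁺/Ag serves as the cathode.
E°cell = E°cat − E°an = +0.79 − (−0.45) = +1.24 V; n = 2.
For the overall reaction 2 Ag+(aq) + Fe(s) → 2 Ag(s) + Fe2+(aq), Q = [Fe2+(aq)] / [Ag+(aq)]^2 = 0.512, giving log Q = −0.290.
By the Nernst equation, E = +1.24 − (0.0641/2)·(−0.290) = +1.249 V.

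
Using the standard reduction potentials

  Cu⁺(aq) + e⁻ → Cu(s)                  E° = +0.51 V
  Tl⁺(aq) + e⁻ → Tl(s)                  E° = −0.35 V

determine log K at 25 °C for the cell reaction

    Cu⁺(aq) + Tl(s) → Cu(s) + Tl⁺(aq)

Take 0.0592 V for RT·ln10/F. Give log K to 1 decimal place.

log K = 14.5

The Cu⁺/Cu couple is reduced (cathode); E°cell = +0.51 − (−0.35) = +0.86 V with n = 1.
At equilibrium E = 0, so log K = nE°cell / 0.0592 = (1)(+0.86) / 0.0592 = 14.5.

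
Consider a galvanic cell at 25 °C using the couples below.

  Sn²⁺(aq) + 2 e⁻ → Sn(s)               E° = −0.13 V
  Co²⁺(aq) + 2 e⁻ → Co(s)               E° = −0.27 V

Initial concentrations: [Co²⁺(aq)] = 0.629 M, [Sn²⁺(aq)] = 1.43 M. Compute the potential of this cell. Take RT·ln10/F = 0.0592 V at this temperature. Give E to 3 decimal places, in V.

The Sn²⁺/Sn couple has the more positive E°, so it is the cathode; Co²⁺/Co is the anode.
E°cell = E°cat − E°an = −0.13 − (−0.27) = +0.14 V; n = 2.
Balancing gives Sn²⁺(aq) + Co(s) → Sn(s) + Co²⁺(aq); hence Q = [Co²⁺(aq)] / [Sn²⁺(aq)] = 0.44 (log Q = −0.357).
Applying E = E° − (RT ln10/nF)·log Q gives +0.14 − (0.0592/2)(−0.357) = +0.151 V.

+0.151 V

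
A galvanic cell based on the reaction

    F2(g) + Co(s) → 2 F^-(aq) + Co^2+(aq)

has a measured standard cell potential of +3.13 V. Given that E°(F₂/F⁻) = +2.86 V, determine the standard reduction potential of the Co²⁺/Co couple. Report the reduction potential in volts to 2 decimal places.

−0.27 V

In the reaction as written the F₂/F⁻ couple is reduced (cathode) and Co²⁺/Co is oxidized (anode), so E°cell = E°(F₂/F⁻) − E°(Co²⁺/Co).
E°(Co²⁺/Co) = E°(cathode) − E°cell = +2.86 − (+3.13) = −0.27 V.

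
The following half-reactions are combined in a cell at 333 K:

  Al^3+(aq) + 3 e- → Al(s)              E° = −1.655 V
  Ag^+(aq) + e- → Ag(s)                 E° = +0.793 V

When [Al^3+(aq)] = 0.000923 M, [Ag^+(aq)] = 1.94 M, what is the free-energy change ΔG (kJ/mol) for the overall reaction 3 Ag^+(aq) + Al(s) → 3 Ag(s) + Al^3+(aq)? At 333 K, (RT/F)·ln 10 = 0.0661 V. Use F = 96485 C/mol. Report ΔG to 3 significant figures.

−733 kJ/mol

E°cell = +0.793 − (−1.655) = +2.448 V; the balanced reaction transfers n = 3 electrons.
Here Q = [Al^3+(aq)] / [Ag^+(aq)]^3 = 0.000126 (log Q = −3.898), giving E = +2.448 − (0.0661/3)·(−3.898) = +2.5339 V.
Finally ΔG = −nFE = −(3)(96485 C/mol)(+2.5339 V) = −733 kJ/mol.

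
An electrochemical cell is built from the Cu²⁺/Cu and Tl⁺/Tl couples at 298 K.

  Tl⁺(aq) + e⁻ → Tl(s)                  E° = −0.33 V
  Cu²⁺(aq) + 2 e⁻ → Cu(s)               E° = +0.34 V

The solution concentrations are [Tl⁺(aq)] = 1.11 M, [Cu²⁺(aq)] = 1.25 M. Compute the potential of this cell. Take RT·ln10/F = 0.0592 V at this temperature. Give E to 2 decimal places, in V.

+0.67 V

Cu²⁺/Cu is reduced (cathode, E° = +0.34 V) and Tl⁺/Tl is oxidized (anode).
E°cell = E°cat − E°an = +0.34 − (−0.33) = +0.67 V; n = 2.
Balancing gives Cu²⁺(aq) + 2 Tl(s) → Cu(s) + 2 Tl⁺(aq); hence Q = [Tl⁺(aq)]^2 / [Cu²⁺(aq)] = 0.986 (log Q = −0.006).
E = E° − (0.0592/n)·log Q = +0.67 − (0.0592/2)(−0.006) = +0.67 V.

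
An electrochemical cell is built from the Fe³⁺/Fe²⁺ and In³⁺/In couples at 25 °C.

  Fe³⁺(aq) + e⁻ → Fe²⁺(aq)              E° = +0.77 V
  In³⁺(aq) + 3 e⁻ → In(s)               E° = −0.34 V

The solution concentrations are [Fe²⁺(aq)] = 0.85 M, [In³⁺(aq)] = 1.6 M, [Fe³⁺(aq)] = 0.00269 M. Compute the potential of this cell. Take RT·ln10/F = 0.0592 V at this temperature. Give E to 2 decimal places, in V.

Fe³⁺/Fe²⁺ is reduced (cathode, E° = +0.77 V) and In³⁺/In is oxidized (anode).
The standard potential is +0.77 − (−0.34) = +1.11 V and the balanced reaction transfers n = 3 electrons.
The balanced reaction is 3 Fe³⁺(aq) + In(s) → 3 Fe²⁺(aq) + In³⁺(aq), so Q = ([Fe²⁺(aq)]^3·[In³⁺(aq)]) / [Fe³⁺(aq)]^3 = 5.05×10^7 and log Q = 7.703.
Applying E = E° − (RT ln10/nF)·log Q gives +1.11 − (0.0592/3)(7.703) = +0.96 V.

+0.96 V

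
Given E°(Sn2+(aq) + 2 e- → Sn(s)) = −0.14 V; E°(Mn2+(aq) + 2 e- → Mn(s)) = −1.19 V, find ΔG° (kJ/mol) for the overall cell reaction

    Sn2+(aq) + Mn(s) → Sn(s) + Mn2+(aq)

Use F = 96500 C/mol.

In the reaction as written Sn2+(aq) is reduced, so the Sn²⁺/Sn couple is the cathode and Mn²⁺/Mn is the anode.
E°cell = −0.14 − (−1.19) = +1.05 V; balancing electrons gives n = 2.
ΔG° = −nFE°cell = −(2)(96500)(+1.05) J/mol = −203 kJ/mol.

−203 kJ/mol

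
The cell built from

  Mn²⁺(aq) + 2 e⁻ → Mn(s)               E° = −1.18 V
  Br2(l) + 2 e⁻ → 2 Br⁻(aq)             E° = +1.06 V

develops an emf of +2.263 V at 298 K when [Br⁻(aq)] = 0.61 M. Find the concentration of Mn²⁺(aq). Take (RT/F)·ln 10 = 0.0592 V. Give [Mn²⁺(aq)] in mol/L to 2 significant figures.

Br₂/Br⁻ is the cathode (higher E°); E°cell = +1.06 − (−1.18) = +2.24 V with n = 2.
From the Nernst equation, log Q = n(E° − E)/0.0592 = 2·(+2.24 − (+2.263))/0.0592 = −0.777.
Balancing electrons gives Br2(l) + Mn(s) → 2 Br⁻(aq) + Mn²⁺(aq); thus Q = [Br⁻(aq)]^2·[Mn²⁺(aq)].
Substituting the known concentrations and solving, log [Mn²⁺(aq)] = −0.348 and [Mn²⁺(aq)] = 0.45 M.

0.45 M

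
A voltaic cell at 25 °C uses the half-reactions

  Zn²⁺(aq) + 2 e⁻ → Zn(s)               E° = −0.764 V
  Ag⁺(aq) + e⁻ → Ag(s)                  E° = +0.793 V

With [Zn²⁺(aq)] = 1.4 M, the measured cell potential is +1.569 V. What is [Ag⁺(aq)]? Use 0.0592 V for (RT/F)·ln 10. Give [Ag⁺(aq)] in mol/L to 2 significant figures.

With Ag⁺/Ag at the cathode and Zn²⁺/Zn at the anode, E°cell = +0.793 − (−0.764) = +1.557 V (n = 2).
Rearranging E = E° − (0.0592/n)·log Q gives log Q = 2(+1.557 − (+1.569))/0.0592 = −0.405.
The balanced reaction is 2 Ag⁺(aq) + Zn(s) → 2 Ag(s) + Zn²⁺(aq), so Q = [Zn²⁺(aq)] / [Ag⁺(aq)]^2.
Substituting the known concentrations and solving, log [Ag⁺(aq)] = 0.276 and [Ag⁺(aq)] = 1.9 M.

1.9 M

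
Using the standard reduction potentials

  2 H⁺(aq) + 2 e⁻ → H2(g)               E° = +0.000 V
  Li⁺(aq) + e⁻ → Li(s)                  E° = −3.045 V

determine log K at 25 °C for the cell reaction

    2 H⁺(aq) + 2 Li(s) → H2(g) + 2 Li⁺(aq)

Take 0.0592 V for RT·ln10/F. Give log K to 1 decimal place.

The 2H⁺/H₂ couple is reduced (cathode); E°cell = +0.000 − (−3.045) = +3.045 V with n = 2.
At equilibrium E = 0, so log K = nE°cell / 0.0592 = (2)(+3.045) / 0.0592 = 102.9.

log K = 102.9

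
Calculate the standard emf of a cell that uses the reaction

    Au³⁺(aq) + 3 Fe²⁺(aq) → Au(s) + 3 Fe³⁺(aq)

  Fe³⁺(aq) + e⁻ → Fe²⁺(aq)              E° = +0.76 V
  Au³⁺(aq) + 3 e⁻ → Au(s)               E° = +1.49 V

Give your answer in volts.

+0.73 V

Au³⁺(aq) gains electrons, so the Au³⁺/Au couple is the cathode; the Fe³⁺/Fe²⁺ couple is the anode.
E°cell = E°(cathode) − E°(anode) = +1.49 − (+0.76) = +0.73 V.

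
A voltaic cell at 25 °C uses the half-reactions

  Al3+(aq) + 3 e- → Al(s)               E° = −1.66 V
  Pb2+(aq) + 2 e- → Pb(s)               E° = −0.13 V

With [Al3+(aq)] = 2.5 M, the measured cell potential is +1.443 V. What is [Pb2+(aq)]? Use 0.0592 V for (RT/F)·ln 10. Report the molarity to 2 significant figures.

0.0021 M

With Pb²⁺/Pb at the cathode and Al³⁺/Al at the anode, E°cell = −0.13 − (−1.66) = +1.53 V (n = 6).
Since E = E° − (0.0592/n)·log Q, log Q = n(E° − E)/0.0592 = 8.818.
For 3 Pb2+(aq) + 2 Al(s) → 3 Pb(s) + 2 Al3+(aq), the reaction quotient is Q = [Al3+(aq)]^2 / [Pb2+(aq)]^3.
Isolating [Pb2+(aq)] in Q = 10^{8.818} yields log [Pb2+(aq)] = −2.674, i.e. 0.0021 M.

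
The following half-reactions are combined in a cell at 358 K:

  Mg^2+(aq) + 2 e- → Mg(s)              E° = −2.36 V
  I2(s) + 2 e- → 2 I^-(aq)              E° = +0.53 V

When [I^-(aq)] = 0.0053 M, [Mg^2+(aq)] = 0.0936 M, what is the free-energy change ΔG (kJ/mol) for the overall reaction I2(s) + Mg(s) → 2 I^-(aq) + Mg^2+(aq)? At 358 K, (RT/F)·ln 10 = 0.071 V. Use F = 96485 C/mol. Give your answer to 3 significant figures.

E°cell = +0.53 − (−2.36) = +2.89 V; the balanced reaction transfers n = 2 electrons.
Here Q = [I^-(aq)]^2·[Mg^2+(aq)] = 2.63×10^−6 (log Q = −5.580), giving E = +2.89 − (0.071/2)·(−5.580) = +3.0881 V.
Finally ΔG = −nFE = −(2)(96485 C/mol)(+3.0881 V) = −596 kJ/mol.

−596 kJ/mol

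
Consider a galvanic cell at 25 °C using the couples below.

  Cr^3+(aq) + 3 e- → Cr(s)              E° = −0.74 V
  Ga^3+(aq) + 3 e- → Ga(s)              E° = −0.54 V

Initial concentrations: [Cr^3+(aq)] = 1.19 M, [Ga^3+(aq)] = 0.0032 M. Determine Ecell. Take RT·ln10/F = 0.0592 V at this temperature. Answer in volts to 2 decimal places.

+0.15 V

The Ga³⁺/Ga couple has the more positive E°, so it is the cathode; Cr³⁺/Cr is the anode.
E°cell = E°cat − E°an = −0.54 − (−0.74) = +0.20 V; n = 3.
For the overall reaction Ga^3+(aq) + Cr(s) → Ga(s) + Cr^3+(aq), Q = [Cr^3+(aq)] / [Ga^3+(aq)] = 372, giving log Q = 2.570.
By the Nernst equation, E = +0.20 − (0.0592/3)·(2.570) = +0.15 V.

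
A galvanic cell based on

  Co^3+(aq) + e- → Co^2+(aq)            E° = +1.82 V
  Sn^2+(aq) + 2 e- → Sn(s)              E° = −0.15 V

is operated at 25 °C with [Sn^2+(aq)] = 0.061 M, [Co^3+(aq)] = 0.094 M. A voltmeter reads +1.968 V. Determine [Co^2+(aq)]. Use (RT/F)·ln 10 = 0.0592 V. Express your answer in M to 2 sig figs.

0.41 M

The Co³⁺/Co²⁺ couple has the larger reduction potential, so it is the cathode: E°cell = +1.82 − (−0.15) = +1.97 V and n = 2.
Since E = E° − (0.0592/n)·log Q, log Q = n(E° − E)/0.0592 = 0.068.
Balancing electrons gives 2 Co^3+(aq) + Sn(s) → 2 Co^2+(aq) + Sn^2+(aq); thus Q = ([Co^2+(aq)]^2·[Sn^2+(aq)]) / [Co^3+(aq)]^2.
Solving for the unknown gives log [Co^2+(aq)] = −0.386, so [Co^2+(aq)] ≈ 0.41 M.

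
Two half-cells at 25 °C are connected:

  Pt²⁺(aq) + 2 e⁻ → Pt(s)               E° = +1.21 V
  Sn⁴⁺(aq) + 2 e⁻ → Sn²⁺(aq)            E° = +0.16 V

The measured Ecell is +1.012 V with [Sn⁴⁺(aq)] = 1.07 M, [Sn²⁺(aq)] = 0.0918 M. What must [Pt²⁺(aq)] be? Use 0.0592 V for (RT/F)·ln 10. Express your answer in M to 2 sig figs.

Pt²⁺/Pt is the cathode (higher E°); E°cell = +1.21 − (+0.16) = +1.05 V with n = 2.
From the Nernst equation, log Q = n(E° − E)/0.0592 = 2·(+1.05 − (+1.012))/0.0592 = 1.284.
Balancing electrons gives Pt²⁺(aq) + Sn²⁺(aq) → Pt(s) + Sn⁴⁺(aq); thus Q = [Sn⁴⁺(aq)] / ([Pt²⁺(aq)]·[Sn²⁺(aq)]).
Isolating [Pt²⁺(aq)] in Q = 10^{1.284} yields log [Pt²⁺(aq)] = −0.217, i.e. 0.61 M.

0.61 M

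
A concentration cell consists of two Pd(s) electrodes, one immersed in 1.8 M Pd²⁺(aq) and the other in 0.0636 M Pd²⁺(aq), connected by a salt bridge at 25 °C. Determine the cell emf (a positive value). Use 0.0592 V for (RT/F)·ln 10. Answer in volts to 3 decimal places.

For a concentration cell E°cell = 0, since both electrodes use the same couple.
The compartment with the higher Pd²⁺(aq) concentration (1.8 M) acts as the cathode; ions are reduced there and produced at the dilute (0.0636 M) anode.
With n = 2, Ecell = −(0.0592/2)·log([dilute]/[conc]) = −(0.0592/2)·log(0.0636/1.8) = +0.043 V.

0.043 V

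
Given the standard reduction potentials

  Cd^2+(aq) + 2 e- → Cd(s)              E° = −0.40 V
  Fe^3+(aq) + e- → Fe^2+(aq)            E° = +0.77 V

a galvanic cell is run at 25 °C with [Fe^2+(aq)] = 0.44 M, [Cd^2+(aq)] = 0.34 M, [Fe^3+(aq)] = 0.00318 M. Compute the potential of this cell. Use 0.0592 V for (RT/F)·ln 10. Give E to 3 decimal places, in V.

+1.057 V

Since E°(Fe³⁺/Fe²⁺) > E°(Cd²⁺/Cd), Fe³⁺/Fe²⁺ serves as the cathode.
E°cell = E°cat − E°an = +0.77 − (−0.40) = +1.17 V; n = 2.
For the overall reaction 2 Fe^3+(aq) + Cd(s) → 2 Fe^2+(aq) + Cd^2+(aq), Q = ([Fe^2+(aq)]^2·[Cd^2+(aq)]) / [Fe^3+(aq)]^2 = 6.51×10^3, giving log Q = 3.814.
By the Nernst equation, E = +1.17 − (0.0592/2)·(3.814) = +1.057 V.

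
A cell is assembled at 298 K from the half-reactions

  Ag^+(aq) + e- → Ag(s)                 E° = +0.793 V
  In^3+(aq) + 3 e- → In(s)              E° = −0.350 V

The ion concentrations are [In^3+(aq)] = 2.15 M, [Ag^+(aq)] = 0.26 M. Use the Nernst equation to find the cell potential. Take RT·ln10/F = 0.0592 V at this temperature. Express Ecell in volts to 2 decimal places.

The Ag⁺/Ag couple has the more positive E°, so it is the cathode; In³⁺/In is the anode.
The standard potential is +0.793 − (−0.350) = +1.143 V and the balanced reaction transfers n = 3 electrons.
The balanced reaction is 3 Ag^+(aq) + In(s) → 3 Ag(s) + In^3+(aq), so Q = [In^3+(aq)] / [Ag^+(aq)]^3 = 122 and log Q = 2.088.
E = E° − (0.0592/n)·log Q = +1.143 − (0.0592/3)(2.088) = +1.10 V.

+1.10 V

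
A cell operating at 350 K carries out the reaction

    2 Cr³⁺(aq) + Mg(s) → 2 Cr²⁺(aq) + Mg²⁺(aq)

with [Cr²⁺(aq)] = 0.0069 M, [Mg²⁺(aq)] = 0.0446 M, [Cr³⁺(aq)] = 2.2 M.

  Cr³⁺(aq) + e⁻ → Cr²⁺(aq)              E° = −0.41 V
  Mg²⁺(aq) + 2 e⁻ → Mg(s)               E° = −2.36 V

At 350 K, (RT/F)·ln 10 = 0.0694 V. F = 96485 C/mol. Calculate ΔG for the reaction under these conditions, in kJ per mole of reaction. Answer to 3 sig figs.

With Cr³⁺/Cr²⁺ reduced at the cathode, E°cell = −0.41 − (−2.36) = +1.95 V and n = 2.
Here Q = ([Cr²⁺(aq)]^2·[Mg²⁺(aq)]) / [Cr³⁺(aq)]^2 = 4.39×10^−7 (log Q = −6.358), giving E = +1.95 − (0.0694/2)·(−6.358) = +2.1706 V.
Finally ΔG = −nFE = −(2)(96485 C/mol)(+2.1706 V) = −419 kJ/mol.

−419 kJ/mol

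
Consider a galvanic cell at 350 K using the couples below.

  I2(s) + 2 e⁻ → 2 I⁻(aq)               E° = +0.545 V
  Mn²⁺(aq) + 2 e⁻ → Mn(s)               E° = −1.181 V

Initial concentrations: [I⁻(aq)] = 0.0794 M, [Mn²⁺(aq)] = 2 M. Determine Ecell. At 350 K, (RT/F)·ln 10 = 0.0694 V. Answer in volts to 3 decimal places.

+1.792 V

I₂/I⁻ is reduced (cathode, E° = +0.545 V) and Mn²⁺/Mn is oxidized (anode).
E°cell = +0.545 − (−1.181) = +1.726 V, with n = 2 electrons transferred.
Balancing gives I2(s) + Mn(s) → 2 I⁻(aq) + Mn²⁺(aq); hence Q = [I⁻(aq)]^2·[Mn²⁺(aq)] = 0.0126 (log Q = −1.899).
By the Nernst equation, E = +1.726 − (0.0694/2)·(−1.899) = +1.792 V.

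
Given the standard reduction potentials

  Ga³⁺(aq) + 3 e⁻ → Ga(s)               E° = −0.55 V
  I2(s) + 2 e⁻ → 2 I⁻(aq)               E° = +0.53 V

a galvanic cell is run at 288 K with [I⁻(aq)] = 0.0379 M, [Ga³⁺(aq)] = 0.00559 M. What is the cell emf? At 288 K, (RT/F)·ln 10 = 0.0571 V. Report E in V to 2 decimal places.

+1.20 V

Since E°(I₂/I⁻) > E°(Ga³⁺/Ga), I₂/I⁻ serves as the cathode.
The standard potential is +0.53 − (−0.55) = +1.08 V and the balanced reaction transfers n = 6 electrons.
For the overall reaction 3 I2(s) + 2 Ga(s) → 6 I⁻(aq) + 2 Ga³⁺(aq), Q = [I⁻(aq)]^6·[Ga³⁺(aq)]^2 = 9.26×10^−14, giving log Q = −13.033.
By the Nernst equation, E = +1.08 − (0.0571/6)·(−13.033) = +1.20 V.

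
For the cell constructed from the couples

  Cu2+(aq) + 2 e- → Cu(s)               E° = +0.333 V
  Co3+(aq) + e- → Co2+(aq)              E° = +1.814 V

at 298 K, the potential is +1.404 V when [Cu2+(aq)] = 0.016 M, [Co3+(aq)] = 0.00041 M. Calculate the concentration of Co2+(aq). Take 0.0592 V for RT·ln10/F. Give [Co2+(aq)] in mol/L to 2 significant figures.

With Co³⁺/Co²⁺ at the cathode and Cu²⁺/Cu at the anode, E°cell = +1.814 − (+0.333) = +1.481 V (n = 2).
Since E = E° − (0.0592/n)·log Q, log Q = n(E° − E)/0.0592 = 2.601.
Balancing electrons gives 2 Co3+(aq) + Cu(s) → 2 Co2+(aq) + Cu2+(aq); thus Q = ([Co2+(aq)]^2·[Cu2+(aq)]) / [Co3+(aq)]^2.
Solving for the unknown gives log [Co2+(aq)] = −1.189, so [Co2+(aq)] ≈ 0.065 M.

0.065 M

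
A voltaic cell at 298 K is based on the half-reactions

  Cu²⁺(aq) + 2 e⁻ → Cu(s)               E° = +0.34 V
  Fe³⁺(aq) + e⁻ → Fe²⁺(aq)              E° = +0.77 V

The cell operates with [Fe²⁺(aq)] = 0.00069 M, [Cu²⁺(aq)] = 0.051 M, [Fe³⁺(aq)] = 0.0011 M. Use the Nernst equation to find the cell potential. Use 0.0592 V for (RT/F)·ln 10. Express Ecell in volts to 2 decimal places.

Fe³⁺/Fe²⁺ is reduced (cathode, E° = +0.77 V) and Cu²⁺/Cu is oxidized (anode).
The standard potential is +0.77 − (+0.34) = +0.43 V and the balanced reaction transfers n = 2 electrons.
For the overall reaction 2 Fe³⁺(aq) + Cu(s) → 2 Fe²⁺(aq) + Cu²⁺(aq), Q = ([Fe²⁺(aq)]^2·[Cu²⁺(aq)]) / [Fe³⁺(aq)]^2 = 0.0201, giving log Q = −1.698.
By the Nernst equation, E = +0.43 − (0.0592/2)·(−1.698) = +0.48 V.

+0.48 V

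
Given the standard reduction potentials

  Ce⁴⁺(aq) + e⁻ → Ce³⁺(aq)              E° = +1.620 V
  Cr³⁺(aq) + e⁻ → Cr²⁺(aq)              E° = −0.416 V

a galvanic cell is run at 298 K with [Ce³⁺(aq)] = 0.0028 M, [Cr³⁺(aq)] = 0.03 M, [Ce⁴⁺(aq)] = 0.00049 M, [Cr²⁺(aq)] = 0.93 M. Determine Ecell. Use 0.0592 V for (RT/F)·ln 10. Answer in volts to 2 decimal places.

+2.08 V

The Ce⁴⁺/Ce³⁺ couple has the more positive E°, so it is the cathode; Cr³⁺/Cr²⁺ is the anode.
E°cell = E°cat − E°an = +1.620 − (−0.416) = +2.036 V; n = 1.
For the overall reaction Ce⁴⁺(aq) + Cr²⁺(aq) → Ce³⁺(aq) + Cr³⁺(aq), Q = ([Ce³⁺(aq)]·[Cr³⁺(aq)]) / ([Ce⁴⁺(aq)]·[Cr²⁺(aq)]) = 0.184, giving log Q = −0.734.
By the Nernst equation, E = +2.036 − (0.0592/1)·(−0.734) = +2.08 V.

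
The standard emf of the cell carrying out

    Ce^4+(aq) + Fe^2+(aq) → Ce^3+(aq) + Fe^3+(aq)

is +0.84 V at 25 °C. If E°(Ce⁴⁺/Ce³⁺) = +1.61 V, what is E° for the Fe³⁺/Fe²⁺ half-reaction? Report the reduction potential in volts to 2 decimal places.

+0.77 V

In the reaction as written the Ce⁴⁺/Ce³⁺ couple is reduced (cathode) and Fe³⁺/Fe²⁺ is oxidized (anode), so E°cell = E°(Ce⁴⁺/Ce³⁺) − E°(Fe³⁺/Fe²⁺).
E°(Fe³⁺/Fe²⁺) = E°(cathode) − E°cell = +1.61 − (+0.84) = +0.77 V.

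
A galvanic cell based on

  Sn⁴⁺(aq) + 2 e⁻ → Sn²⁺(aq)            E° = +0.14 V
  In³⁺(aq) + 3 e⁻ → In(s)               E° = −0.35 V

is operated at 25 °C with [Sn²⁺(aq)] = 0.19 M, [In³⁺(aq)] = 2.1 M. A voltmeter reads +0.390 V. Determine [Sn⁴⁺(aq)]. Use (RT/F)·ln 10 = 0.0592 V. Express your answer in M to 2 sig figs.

With Sn⁴⁺/Sn²⁺ at the cathode and In³⁺/In at the anode, E°cell = +0.14 − (−0.35) = +0.49 V (n = 6).
Since E = E° − (0.0592/n)·log Q, log Q = n(E° − E)/0.0592 = 10.135.
The balanced reaction is 3 Sn⁴⁺(aq) + 2 In(s) → 3 Sn²⁺(aq) + 2 In³⁺(aq), so Q = ([Sn²⁺(aq)]^3·[In³⁺(aq)]^2) / [Sn⁴⁺(aq)]^3.
Isolating [Sn⁴⁺(aq)] in Q = 10^{10.135} yields log [Sn⁴⁺(aq)] = −3.885, i.e. 0.00013 M.

0.00013 M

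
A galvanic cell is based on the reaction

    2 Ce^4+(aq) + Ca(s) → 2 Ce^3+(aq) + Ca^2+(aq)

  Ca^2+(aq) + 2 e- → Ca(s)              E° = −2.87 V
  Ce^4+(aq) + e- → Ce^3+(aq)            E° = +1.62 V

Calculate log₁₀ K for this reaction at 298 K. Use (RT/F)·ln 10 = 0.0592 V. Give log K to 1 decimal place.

log K = 151.7

The Ce⁴⁺/Ce³⁺ couple is reduced (cathode); E°cell = +1.62 − (−2.87) = +4.49 V with n = 2.
At equilibrium E = 0, so log K = nE°cell / 0.0592 = (2)(+4.49) / 0.0592 = 151.7.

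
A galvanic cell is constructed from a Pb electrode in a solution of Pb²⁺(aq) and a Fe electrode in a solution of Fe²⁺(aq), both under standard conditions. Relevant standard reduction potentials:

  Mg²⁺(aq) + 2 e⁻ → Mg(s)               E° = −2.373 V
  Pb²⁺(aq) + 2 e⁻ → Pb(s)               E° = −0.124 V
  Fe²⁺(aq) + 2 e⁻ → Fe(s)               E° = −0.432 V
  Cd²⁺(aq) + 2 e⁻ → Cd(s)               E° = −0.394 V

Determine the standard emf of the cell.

+0.308 V

The Pb²⁺/Pb couple has the higher E°, so Pb ion is reduced (cathode) and Fe is oxidized (anode).
E°cell = E°(cathode) − E°(anode) = −0.124 − (−0.432) = +0.308 V.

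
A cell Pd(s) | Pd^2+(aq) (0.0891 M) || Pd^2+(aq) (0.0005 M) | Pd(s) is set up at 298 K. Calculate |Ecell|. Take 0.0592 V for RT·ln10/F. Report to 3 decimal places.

For a concentration cell E°cell = 0, since both electrodes use the same couple.
The compartment with the higher Pd^2+(aq) concentration (0.0891 M) acts as the cathode; ions are reduced there and produced at the dilute (0.0005 M) anode.
With n = 2, Ecell = −(0.0592/2)·log([dilute]/[conc]) = −(0.0592/2)·log(0.0005/0.0891) = +0.067 V.

0.067 V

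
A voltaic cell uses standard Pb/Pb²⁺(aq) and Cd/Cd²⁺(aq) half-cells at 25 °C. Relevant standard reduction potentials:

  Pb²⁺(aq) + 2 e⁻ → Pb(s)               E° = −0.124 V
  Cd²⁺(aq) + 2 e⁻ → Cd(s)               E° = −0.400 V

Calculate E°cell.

+0.276 V

Of the two couples in this cell, the one with the more positive reduction potential is reduced at the cathode: here that is Pb²⁺/Pb (−0.124 V); Cd²⁺/Cd (−0.400 V) is the anode.
E°cell = E°(cathode) − E°(anode) = −0.124 − (−0.400) = +0.276 V.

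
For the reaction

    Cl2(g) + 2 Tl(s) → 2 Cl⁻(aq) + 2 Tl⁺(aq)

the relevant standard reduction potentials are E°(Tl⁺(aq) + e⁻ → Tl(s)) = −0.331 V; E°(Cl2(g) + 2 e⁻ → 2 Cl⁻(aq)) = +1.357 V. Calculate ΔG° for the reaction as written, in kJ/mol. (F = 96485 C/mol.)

In the reaction as written Cl2(g) is reduced, so the Cl₂/Cl⁻ couple is the cathode and Tl⁺/Tl is the anode.
E°cell = +1.357 − (−0.331) = +1.688 V; balancing electrons gives n = 2.
ΔG° = −nFE°cell = −(2)(96485)(+1.688) J/mol = −326 kJ/mol.

−326 kJ/mol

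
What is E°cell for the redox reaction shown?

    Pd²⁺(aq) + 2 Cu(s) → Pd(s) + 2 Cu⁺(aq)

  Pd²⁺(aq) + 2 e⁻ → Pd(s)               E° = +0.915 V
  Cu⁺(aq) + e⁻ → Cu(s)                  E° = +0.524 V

+0.391 V

Pd²⁺(aq) gains electrons, so the Pd²⁺/Pd couple is the cathode; the Cu⁺/Cu couple is the anode.
E°cell = E°(cathode) − E°(anode) = +0.915 − (+0.524) = +0.391 V.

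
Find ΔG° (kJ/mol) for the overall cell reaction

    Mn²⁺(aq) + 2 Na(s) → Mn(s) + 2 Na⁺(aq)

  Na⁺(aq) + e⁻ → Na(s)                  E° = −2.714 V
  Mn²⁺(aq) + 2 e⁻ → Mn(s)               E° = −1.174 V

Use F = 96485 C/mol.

In the reaction as written Mn²⁺(aq) is reduced, so the Mn²⁺/Mn couple is the cathode and Na⁺/Na is the anode.
E°cell = −1.174 − (−2.714) = +1.540 V; balancing electrons gives n = 2.
ΔG° = −nFE°cell = −(2)(96485)(+1.540) J/mol = −297 kJ/mol.

−297 kJ/mol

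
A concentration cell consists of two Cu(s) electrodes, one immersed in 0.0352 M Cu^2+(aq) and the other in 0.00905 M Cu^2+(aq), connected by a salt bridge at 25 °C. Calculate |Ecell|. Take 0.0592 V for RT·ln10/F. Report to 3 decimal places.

0.017 V

For a concentration cell E°cell = 0, since both electrodes use the same couple.
The compartment with the higher Cu^2+(aq) concentration (0.0352 M) acts as the cathode; ions are reduced there and produced at the dilute (0.00905 M) anode.
With n = 2, Ecell = −(0.0592/2)·log([dilute]/[conc]) = −(0.0592/2)·log(0.00905/0.0352) = +0.017 V.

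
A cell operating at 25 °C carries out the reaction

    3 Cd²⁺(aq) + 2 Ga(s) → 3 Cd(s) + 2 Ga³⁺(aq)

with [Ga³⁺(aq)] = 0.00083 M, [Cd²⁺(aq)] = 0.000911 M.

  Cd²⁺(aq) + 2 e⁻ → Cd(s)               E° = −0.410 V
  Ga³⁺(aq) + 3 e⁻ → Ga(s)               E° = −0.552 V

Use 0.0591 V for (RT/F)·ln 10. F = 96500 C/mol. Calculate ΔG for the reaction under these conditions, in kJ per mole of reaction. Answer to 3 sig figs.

−65.3 kJ/mol

With Cd²⁺/Cd reduced at the cathode, E°cell = −0.410 − (−0.552) = +0.142 V and n = 6.
Q = [Ga³⁺(aq)]^2 / [Cd²⁺(aq)]^3 = 911, so log Q = 2.960 and E = +0.142 − (0.0591/6)(2.960) = +0.1128 V.
Finally ΔG = −nFE = −(6)(96500 C/mol)(+0.1128 V) = −65.3 kJ/mol.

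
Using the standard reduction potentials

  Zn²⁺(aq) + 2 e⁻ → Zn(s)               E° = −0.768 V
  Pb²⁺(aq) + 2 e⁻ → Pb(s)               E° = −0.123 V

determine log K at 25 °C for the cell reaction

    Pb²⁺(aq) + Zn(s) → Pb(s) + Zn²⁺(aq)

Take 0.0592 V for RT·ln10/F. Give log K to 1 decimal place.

The Pb²⁺/Pb couple is reduced (cathode); E°cell = −0.123 − (−0.768) = +0.645 V with n = 2.
At equilibrium E = 0, so log K = nE°cell / 0.0592 = (2)(+0.645) / 0.0592 = 21.8.

log K = 21.8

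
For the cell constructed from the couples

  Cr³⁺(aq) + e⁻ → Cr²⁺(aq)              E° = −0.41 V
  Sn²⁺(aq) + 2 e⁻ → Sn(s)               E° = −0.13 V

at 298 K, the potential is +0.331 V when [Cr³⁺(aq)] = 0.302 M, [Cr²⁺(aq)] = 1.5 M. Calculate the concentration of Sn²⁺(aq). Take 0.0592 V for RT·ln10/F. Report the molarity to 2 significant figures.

2.1 M

Sn²⁺/Sn is the cathode (higher E°); E°cell = −0.13 − (−0.41) = +0.28 V with n = 2.
Since E = E° − (0.0592/n)·log Q, log Q = n(E° − E)/0.0592 = −1.723.
For Sn²⁺(aq) + 2 Cr²⁺(aq) → Sn(s) + 2 Cr³⁺(aq), the reaction quotient is Q = [Cr³⁺(aq)]^2 / ([Sn²⁺(aq)]·[Cr²⁺(aq)]^2).
Isolating [Sn²⁺(aq)] in Q = 10^{−1.723} yields log [Sn²⁺(aq)] = 0.331, i.e. 2.1 M.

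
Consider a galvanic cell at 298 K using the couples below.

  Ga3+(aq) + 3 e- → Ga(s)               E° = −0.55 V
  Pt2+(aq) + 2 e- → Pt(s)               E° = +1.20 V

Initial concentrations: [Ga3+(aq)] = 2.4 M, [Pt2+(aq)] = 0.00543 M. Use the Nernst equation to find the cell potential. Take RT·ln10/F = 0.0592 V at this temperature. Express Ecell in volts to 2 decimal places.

The Pt²⁺/Pt couple has the more positive E°, so it is the cathode; Ga³⁺/Ga is the anode.
E°cell = +1.20 − (−0.55) = +1.75 V, with n = 6 electrons transferred.
Balancing gives 3 Pt2+(aq) + 2 Ga(s) → 3 Pt(s) + 2 Ga3+(aq); hence Q = [Ga3+(aq)]^2 / [Pt2+(aq)]^3 = 3.6×10^7 (log Q = 7.556).
Applying E = E° − (RT ln10/nF)·log Q gives +1.75 − (0.0592/6)(7.556) = +1.68 V.

+1.68 V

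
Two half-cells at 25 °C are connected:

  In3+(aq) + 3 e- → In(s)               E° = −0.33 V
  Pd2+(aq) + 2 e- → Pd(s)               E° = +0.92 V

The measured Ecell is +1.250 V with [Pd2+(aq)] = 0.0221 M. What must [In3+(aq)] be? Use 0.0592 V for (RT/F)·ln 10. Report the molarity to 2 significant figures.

0.0033 M

The Pd²⁺/Pd couple has the larger reduction potential, so it is the cathode: E°cell = +0.92 − (−0.33) = +1.25 V and n = 6.
From the Nernst equation, log Q = n(E° − E)/0.0592 = 6·(+1.25 − (+1.250))/0.0592 = 0.000.
The balanced reaction is 3 Pd2+(aq) + 2 In(s) → 3 Pd(s) + 2 In3+(aq), so Q = [In3+(aq)]^2 / [Pd2+(aq)]^3.
Solving for the unknown gives log [In3+(aq)] = −2.483, so [In3+(aq)] ≈ 0.0033 M.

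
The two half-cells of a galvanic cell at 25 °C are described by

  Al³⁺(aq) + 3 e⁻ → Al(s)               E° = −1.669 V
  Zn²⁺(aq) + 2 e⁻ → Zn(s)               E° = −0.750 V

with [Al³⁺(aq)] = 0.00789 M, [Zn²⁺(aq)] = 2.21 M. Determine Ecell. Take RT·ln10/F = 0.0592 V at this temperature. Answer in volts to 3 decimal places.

Zn²⁺/Zn is reduced (cathode, E° = −0.750 V) and Al³⁺/Al is oxidized (anode).
E°cell = E°cat − E°an = −0.750 − (−1.669) = +0.919 V; n = 6.
Balancing gives 3 Zn²⁺(aq) + 2 Al(s) → 3 Zn(s) + 2 Al³⁺(aq); hence Q = [Al³⁺(aq)]^2 / [Zn²⁺(aq)]^3 = 5.77×10^−6 (log Q = −5.239).
Applying E = E° − (RT ln10/nF)·log Q gives +0.919 − (0.0592/6)(−5.239) = +0.971 V.

+0.971 V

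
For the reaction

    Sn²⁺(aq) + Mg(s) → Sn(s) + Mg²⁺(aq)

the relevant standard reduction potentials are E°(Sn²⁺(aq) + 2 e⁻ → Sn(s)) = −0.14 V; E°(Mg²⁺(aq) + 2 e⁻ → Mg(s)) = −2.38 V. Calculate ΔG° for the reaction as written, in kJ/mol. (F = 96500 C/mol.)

−432 kJ/mol

In the reaction as written Sn²⁺(aq) is reduced, so the Sn²⁺/Sn couple is the cathode and Mg²⁺/Mg is the anode.
E°cell = −0.14 − (−2.38) = +2.24 V; balancing electrons gives n = 2.
ΔG° = −nFE°cell = −(2)(96500)(+2.24) J/mol = −432 kJ/mol.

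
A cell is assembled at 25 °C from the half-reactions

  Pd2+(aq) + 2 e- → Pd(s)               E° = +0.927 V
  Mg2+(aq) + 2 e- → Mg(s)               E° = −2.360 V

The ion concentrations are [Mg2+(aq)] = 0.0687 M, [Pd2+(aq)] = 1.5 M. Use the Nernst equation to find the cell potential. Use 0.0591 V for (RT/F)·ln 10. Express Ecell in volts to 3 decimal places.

Since E°(Pd²⁺/Pd) > E°(Mg²⁺/Mg), Pd²⁺/Pd serves as the cathode.
E°cell = E°cat − E°an = +0.927 − (−2.360) = +3.287 V; n = 2.
For the overall reaction Pd2+(aq) + Mg(s) → Pd(s) + Mg2+(aq), Q = [Mg2+(aq)] / [Pd2+(aq)] = 0.0458, giving log Q = −1.339.
E = E° − (0.0591/n)·log Q = +3.287 − (0.0591/2)(−1.339) = +3.327 V.

+3.327 V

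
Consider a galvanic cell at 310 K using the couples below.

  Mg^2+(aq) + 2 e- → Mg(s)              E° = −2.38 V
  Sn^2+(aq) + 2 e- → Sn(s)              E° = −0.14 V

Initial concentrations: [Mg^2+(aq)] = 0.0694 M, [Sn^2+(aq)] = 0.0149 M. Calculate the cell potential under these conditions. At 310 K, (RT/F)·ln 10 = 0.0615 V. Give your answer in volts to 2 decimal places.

The Sn²⁺/Sn couple has the more positive E°, so it is the cathode; Mg²⁺/Mg is the anode.
E°cell = E°cat − E°an = −0.14 − (−2.38) = +2.24 V; n = 2.
Balancing gives Sn^2+(aq) + Mg(s) → Sn(s) + Mg^2+(aq); hence Q = [Mg^2+(aq)] / [Sn^2+(aq)] = 4.66 (log Q = 0.668).
Applying E = E° − (RT ln10/nF)·log Q gives +2.24 − (0.0615/2)(0.668) = +2.22 V.

+2.22 V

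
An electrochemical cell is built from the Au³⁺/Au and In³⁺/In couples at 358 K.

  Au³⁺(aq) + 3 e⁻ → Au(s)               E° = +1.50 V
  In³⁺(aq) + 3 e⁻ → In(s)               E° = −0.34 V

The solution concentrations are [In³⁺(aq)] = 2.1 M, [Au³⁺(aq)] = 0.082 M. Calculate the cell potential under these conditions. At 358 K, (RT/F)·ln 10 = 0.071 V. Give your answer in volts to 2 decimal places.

The Au³⁺/Au couple has the more positive E°, so it is the cathode; In³⁺/In is the anode.
E°cell = +1.50 − (−0.34) = +1.84 V, with n = 3 electrons transferred.
The balanced reaction is Au³⁺(aq) + In(s) → Au(s) + In³⁺(aq), so Q = [In³⁺(aq)] / [Au³⁺(aq)] = 25.6 and log Q = 1.408.
E = E° − (0.071/n)·log Q = +1.84 − (0.071/3)(1.408) = +1.81 V.

+1.81 V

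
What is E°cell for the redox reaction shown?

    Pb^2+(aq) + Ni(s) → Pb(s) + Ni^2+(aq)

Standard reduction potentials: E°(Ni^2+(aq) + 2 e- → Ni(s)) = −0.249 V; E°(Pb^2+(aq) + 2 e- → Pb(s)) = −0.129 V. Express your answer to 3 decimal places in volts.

Pb^2+(aq) gains electrons, so the Pb²⁺/Pb couple is the cathode; the Ni²⁺/Ni couple is the anode.
E°cell = E°(cathode) − E°(anode) = −0.129 − (−0.249) = +0.120 V.

+0.120 V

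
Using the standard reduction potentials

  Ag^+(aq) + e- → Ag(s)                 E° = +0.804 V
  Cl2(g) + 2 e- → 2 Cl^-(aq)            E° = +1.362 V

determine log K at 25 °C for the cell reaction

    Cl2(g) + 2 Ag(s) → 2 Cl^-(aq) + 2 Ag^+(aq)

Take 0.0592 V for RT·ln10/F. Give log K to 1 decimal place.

The Cl₂/Cl⁻ couple is reduced (cathode); E°cell = +1.362 − (+0.804) = +0.558 V with n = 2.
At equilibrium E = 0, so log K = nE°cell / 0.0592 = (2)(+0.558) / 0.0592 = 18.9.

log K = 18.9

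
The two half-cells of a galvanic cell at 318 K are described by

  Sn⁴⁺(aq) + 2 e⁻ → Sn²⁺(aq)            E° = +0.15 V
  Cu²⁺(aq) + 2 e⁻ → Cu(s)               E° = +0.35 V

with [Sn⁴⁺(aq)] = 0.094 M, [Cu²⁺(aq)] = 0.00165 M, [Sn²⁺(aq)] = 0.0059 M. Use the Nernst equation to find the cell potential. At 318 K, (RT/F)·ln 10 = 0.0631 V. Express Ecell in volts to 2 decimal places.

+0.07 V

The Cu²⁺/Cu couple has the more positive E°, so it is the cathode; Sn⁴⁺/Sn²⁺ is the anode.
E°cell = +0.35 − (+0.15) = +0.20 V, with n = 2 electrons transferred.
Balancing gives Cu²⁺(aq) + Sn²⁺(aq) → Cu(s) + Sn⁴⁺(aq); hence Q = [Sn⁴⁺(aq)] / ([Cu²⁺(aq)]·[Sn²⁺(aq)]) = 9.66×10^3 (log Q = 3.985).
Applying E = E° − (RT ln10/nF)·log Q gives +0.20 − (0.0631/2)(3.985) = +0.07 V.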